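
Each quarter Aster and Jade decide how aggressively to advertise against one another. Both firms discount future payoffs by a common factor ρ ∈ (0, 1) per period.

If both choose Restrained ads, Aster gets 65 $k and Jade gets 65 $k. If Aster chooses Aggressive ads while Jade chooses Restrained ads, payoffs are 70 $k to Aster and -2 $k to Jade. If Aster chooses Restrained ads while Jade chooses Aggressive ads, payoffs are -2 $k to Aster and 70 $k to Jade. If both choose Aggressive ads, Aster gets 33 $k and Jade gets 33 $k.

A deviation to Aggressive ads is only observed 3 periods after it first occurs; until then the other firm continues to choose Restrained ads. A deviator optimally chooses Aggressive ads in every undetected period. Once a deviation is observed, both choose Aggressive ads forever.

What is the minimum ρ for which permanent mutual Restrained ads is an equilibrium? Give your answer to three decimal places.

0.513

Deviating for the 3 undetected periods gains 70−65 = 5 per period over cooperation, then loses 65−33 = 32 per period forever once punishment starts.
Gain: 5(1 + ρ + … + ρ^2); loss: 32·ρ^3/(1−ρ).
No profitable deviation ⇔ 5(1−ρ^3) ≤ 32·ρ^3, i.e. ρ^3 ≥ 5/(5+32) = 5/37.
Hence ρ ≥ (5/37)^(1/3) ≈ 0.513.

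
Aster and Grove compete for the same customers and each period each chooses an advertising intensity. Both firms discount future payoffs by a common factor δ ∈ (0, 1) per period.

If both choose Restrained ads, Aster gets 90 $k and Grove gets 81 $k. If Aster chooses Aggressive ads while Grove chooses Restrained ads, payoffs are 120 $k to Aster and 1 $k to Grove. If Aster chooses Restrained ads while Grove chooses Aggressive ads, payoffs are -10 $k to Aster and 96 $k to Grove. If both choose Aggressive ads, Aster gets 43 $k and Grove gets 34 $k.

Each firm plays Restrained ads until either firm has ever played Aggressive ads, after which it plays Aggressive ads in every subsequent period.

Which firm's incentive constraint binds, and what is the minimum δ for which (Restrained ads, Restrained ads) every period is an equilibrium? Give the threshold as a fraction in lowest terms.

Aster; δ ≥ 30/77

Aster: cooperation gives 90 each period; deviation gives 120 once then 43 forever.
  90/(1−δ) ≥ 120 + 43δ/(1−δ) ⇒ δ ≥ 30/77.
Grove: cooperation gives 81 each period; deviation gives 96 once then 34 forever.
  δ ≥ 15/62.
Both must hold, so the binding constraint is Aster's: δ ≥ 30/77.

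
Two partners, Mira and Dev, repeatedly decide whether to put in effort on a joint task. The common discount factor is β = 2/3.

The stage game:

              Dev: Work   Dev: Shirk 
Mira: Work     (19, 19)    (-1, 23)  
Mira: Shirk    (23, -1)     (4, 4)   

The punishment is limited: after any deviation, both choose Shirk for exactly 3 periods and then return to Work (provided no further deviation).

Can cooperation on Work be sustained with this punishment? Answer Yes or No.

IC: β+…+β^3 ≥ (23−19)/(19−4) = 4/15.
At β = 2/3: partial sum = 1.4074 ≥ 0.2667. Cooperation sustainable.

Yes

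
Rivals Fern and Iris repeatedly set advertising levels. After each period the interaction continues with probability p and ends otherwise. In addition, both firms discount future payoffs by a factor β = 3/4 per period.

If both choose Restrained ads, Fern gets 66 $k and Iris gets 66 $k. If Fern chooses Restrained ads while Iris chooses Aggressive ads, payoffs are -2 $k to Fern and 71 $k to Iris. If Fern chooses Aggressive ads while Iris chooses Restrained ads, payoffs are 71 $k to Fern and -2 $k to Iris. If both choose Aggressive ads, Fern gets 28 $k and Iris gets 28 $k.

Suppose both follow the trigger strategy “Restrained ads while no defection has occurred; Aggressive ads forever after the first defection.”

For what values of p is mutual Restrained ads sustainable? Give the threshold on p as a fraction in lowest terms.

With continuation probability p and discount β, the effective per-period discount factor is βp.
Grim-trigger IC: βp ≥ (71−66)/(71−28) = 5/43.
So p ≥ (5/43)/(3/4) = 20/129.

20/129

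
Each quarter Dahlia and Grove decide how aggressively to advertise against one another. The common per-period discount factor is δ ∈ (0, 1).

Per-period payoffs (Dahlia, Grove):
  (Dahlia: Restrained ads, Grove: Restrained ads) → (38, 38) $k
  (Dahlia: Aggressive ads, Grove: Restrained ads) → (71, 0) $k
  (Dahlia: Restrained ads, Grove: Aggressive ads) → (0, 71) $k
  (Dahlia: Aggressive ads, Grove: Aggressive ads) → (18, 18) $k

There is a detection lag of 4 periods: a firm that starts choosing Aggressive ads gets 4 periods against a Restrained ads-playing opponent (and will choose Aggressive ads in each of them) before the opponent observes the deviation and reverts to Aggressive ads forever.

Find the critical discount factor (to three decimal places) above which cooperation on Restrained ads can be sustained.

0.888

A deviator earns 71 for 4 periods, then 18 forever; cooperating earns 38 forever. Multiplying the IC by (1−δ):
38 ≥ 71(1−δ^4) + 18δ^4, so 53·δ^4 ≥ 33 and δ^4 ≥ 33/53.
δ ≥ (33/53)^(1/4) ≈ 0.888.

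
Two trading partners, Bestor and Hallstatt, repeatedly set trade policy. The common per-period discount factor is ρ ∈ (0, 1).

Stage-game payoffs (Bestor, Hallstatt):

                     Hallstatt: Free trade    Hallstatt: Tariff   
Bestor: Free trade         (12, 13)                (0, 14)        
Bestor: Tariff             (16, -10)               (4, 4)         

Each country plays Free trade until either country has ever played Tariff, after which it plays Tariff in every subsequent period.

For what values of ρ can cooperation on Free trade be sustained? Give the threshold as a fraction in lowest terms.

Bestor: cooperation gives 12 each period; deviation gives 16 once then 4 forever.
  12/(1−ρ) ≥ 16 + 4ρ/(1−ρ) ⇒ ρ ≥ 4/12 = 1/3.
Hallstatt: cooperation gives 13 each period; deviation gives 14 once then 4 forever.
  ρ ≥ 1/10.
Both must hold, so the binding constraint is Bestor's: ρ ≥ 1/3.

1/3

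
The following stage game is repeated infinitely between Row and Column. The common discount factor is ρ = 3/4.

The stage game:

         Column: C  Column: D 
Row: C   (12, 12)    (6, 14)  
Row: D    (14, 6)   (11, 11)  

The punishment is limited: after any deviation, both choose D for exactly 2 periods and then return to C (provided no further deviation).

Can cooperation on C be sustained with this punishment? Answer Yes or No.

No

IC: ρ+…+ρ^2 ≥ (14−12)/(12−11) = 2.
At ρ = 3/4: partial sum = 1.3125 < 2.0000. Cooperation not sustainable.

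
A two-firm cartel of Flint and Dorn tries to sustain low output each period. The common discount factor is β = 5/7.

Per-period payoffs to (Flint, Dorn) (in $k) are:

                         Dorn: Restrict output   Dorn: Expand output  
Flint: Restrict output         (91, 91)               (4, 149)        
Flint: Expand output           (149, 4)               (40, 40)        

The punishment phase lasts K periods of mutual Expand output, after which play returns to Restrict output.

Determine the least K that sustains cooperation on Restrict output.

2

No profitable deviation requires (91−40)(β+…+β^K) ≥ 149−91, i.e. β+…+β^K ≥ 58/51 ≈ 1.1373.
With β = 5/7, the partial sums are K=1: 0.7143, K=2: 1.2245.
K = 2 is the first length at which the sum reaches 1.1373.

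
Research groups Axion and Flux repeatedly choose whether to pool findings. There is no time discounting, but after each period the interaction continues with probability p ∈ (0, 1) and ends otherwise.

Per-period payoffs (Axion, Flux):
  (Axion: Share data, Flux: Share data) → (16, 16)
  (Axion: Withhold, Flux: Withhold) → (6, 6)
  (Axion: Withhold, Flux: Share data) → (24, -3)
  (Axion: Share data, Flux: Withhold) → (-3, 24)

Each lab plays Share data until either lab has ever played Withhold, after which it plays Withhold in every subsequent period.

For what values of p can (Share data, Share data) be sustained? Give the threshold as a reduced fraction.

With no time discounting, the continuation probability p plays the role of the discount factor.
Grim-trigger IC: 16/(1−p) ≥ 24 + 6p/(1−p) ⇒ p ≥ (24−16)/(24−6) = 4/9.

4/9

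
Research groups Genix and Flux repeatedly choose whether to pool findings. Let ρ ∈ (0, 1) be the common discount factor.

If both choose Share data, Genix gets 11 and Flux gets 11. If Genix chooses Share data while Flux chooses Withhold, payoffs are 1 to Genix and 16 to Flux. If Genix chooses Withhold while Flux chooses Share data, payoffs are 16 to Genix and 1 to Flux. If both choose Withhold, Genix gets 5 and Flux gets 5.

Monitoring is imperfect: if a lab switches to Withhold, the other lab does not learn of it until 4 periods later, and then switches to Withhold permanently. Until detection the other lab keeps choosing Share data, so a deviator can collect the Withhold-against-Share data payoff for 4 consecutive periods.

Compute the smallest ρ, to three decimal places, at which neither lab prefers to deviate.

0.821

Deviating for the 4 undetected periods gains 16−11 = 5 per period over cooperation, then loses 11−5 = 6 per period forever once punishment starts.
Gain: 5(1 + ρ + … + ρ^3); loss: 6·ρ^4/(1−ρ).
No profitable deviation ⇔ 5(1−ρ^4) ≤ 6·ρ^4, i.e. ρ^4 ≥ 5/(5+6) = 5/11.
Hence ρ ≥ (5/11)^(1/4) ≈ 0.821.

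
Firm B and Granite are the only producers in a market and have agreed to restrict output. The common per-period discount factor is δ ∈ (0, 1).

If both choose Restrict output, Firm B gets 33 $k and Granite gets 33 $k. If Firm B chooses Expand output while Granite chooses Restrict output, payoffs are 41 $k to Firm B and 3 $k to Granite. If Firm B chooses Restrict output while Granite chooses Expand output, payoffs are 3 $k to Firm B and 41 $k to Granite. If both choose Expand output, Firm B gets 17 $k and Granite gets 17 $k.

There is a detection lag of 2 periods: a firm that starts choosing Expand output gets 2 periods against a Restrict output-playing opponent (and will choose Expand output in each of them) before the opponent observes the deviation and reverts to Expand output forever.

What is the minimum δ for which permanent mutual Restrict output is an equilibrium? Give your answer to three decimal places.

0.577

The best deviation is to choose Expand output for all 2 undetected periods, earning 41 each, then 17 forever once detected.
Deviation value: 41(1−δ^2)/(1−δ) + 17δ^2/(1−δ); cooperation value: 33/(1−δ).
IC: 33 ≥ 41(1−δ^2) + 17δ^2 = 41 − 24δ^2.
So δ^2 ≥ 8/24 = 1/3, giving δ ≥ (1/3)^(1/2) ≈ 0.577.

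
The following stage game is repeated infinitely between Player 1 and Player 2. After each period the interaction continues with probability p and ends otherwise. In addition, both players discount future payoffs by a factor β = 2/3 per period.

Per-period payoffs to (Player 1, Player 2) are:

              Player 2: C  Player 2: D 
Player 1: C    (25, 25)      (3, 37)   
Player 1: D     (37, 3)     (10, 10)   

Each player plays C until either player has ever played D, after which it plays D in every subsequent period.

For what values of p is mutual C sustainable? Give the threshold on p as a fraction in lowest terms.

Expected continuation weight on next period's payoff is β·p = 2/3·p, which plays the role of the discount factor.
Cooperation requires 2/3·p ≥ (37−25)/(37−10) = 4/9, hence p ≥ 2/3.

2/3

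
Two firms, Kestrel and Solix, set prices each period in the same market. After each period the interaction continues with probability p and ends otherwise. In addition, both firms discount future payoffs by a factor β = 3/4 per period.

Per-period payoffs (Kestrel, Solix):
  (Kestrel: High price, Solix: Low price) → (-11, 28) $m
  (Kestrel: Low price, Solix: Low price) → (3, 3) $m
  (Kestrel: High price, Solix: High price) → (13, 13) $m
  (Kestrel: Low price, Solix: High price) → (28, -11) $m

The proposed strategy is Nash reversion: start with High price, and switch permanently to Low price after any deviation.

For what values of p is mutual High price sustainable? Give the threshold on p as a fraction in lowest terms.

4/5

With continuation probability p and discount β, the effective per-period discount factor is βp.
Grim-trigger IC: βp ≥ (28−13)/(28−3) = 3/5.
So p ≥ (3/5)/(3/4) = 4/5.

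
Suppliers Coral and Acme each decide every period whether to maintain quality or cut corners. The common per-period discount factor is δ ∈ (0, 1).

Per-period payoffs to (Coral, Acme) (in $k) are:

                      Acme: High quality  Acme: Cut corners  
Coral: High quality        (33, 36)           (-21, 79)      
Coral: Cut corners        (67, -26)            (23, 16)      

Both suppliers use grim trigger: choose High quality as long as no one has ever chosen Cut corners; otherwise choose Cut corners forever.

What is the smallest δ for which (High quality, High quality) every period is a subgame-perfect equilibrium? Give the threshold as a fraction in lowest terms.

Coral: cooperation gives 33 each period; deviation gives 67 once then 23 forever.
  33/(1−δ) ≥ 67 + 23δ/(1−δ) ⇒ δ ≥ 34/44 = 17/22.
Acme: cooperation gives 36 each period; deviation gives 79 once then 16 forever.
  δ ≥ 43/63.
Both must hold, so the binding constraint is Coral's: δ ≥ 17/22.

17/22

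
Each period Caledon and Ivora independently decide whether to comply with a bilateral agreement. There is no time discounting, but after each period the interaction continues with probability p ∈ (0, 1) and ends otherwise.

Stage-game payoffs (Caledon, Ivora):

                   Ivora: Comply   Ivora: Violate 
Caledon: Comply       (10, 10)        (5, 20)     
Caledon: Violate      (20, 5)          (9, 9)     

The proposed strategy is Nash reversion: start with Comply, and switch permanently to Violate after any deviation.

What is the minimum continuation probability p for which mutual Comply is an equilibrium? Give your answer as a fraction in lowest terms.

With no time discounting, the continuation probability p plays the role of the discount factor.
Grim-trigger IC: 10/(1−p) ≥ 20 + 9p/(1−p) ⇒ p ≥ (20−10)/(20−9) = 10/11.

10/11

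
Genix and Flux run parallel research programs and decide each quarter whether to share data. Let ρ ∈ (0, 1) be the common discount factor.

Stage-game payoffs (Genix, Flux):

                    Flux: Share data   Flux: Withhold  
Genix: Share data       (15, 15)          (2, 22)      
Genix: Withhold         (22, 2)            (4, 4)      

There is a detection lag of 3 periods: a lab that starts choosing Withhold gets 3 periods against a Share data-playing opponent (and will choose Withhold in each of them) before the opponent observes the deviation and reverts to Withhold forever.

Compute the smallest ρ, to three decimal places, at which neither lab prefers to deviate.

0.730

The best deviation is to choose Withhold for all 3 undetected periods, earning 22 each, then 4 forever once detected.
Deviation value: 22(1−ρ^3)/(1−ρ) + 4ρ^3/(1−ρ); cooperation value: 15/(1−ρ).
IC: 15 ≥ 22(1−ρ^3) + 4ρ^3 = 22 − 18ρ^3.
So ρ^3 ≥ 7/18, giving ρ ≥ (7/18)^(1/3) ≈ 0.730.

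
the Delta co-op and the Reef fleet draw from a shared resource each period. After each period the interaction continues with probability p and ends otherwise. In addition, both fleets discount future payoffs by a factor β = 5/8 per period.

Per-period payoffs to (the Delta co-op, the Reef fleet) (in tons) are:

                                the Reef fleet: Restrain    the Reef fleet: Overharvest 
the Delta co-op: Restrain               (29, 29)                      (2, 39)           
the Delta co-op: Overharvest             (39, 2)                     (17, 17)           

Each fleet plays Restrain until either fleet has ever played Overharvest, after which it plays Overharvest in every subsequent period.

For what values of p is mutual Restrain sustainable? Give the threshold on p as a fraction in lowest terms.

Expected continuation weight on next period's payoff is β·p = 5/8·p, which plays the role of the discount factor.
Cooperation requires 5/8·p ≥ (39−29)/(39−17) = 5/11, hence p ≥ 8/11.

8/11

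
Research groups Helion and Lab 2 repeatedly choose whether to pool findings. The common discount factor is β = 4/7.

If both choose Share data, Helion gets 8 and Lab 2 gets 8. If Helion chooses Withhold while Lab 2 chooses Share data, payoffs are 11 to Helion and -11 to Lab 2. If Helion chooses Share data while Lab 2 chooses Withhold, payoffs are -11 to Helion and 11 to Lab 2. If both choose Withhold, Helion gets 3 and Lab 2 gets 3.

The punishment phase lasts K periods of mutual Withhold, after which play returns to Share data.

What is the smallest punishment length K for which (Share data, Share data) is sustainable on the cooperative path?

IC: β(1−β^K)/(1−β) ≥ (11−8)/(8−3) = 3/5.
With β = 4/7: need 1 − β^K ≥ 3/5·(1−4/7)/(4/7), i.e. β^K ≤ 0.5500.
Since (4/7)^1 = 0.5714 and (4/7)^2 = 0.3265, the smallest such K is 2.

2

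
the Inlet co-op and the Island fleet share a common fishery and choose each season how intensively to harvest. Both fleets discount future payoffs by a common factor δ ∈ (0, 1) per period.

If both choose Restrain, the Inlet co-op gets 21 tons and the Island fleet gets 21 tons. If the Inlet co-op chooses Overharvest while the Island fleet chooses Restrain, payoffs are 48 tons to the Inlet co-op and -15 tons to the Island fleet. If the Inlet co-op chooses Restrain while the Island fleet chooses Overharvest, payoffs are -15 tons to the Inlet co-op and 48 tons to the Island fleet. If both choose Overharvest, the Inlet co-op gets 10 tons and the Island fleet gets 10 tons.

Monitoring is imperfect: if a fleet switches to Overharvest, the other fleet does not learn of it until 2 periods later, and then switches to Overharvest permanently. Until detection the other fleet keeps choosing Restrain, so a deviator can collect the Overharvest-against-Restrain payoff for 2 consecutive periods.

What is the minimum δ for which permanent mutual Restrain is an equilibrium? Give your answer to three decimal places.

0.843

Deviating for the 2 undetected periods gains 48−21 = 27 per period over cooperation, then loses 21−10 = 11 per period forever once punishment starts.
Gain: 27(1 + δ + … + δ^1); loss: 11·δ^2/(1−δ).
No profitable deviation ⇔ 27(1−δ^2) ≤ 11·δ^2, i.e. δ^2 ≥ 27/(27+11) = 27/38.
Hence δ ≥ (27/38)^(1/2) ≈ 0.843.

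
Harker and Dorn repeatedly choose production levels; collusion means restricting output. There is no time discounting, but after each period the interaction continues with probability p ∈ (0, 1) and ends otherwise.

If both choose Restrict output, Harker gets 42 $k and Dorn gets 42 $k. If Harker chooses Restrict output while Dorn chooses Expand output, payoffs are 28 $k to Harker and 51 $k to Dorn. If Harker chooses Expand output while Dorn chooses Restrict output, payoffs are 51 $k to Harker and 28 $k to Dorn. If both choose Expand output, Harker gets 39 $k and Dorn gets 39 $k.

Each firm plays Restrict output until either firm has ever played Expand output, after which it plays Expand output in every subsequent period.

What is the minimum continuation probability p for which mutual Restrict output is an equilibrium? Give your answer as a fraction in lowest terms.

Expected cooperation value is 42 + p·42 + p²·42 + … = 42/(1−p); deviation gives 51 + p·39/(1−p).
42 ≥ 51(1−p) + 39p ⇒ 12p ≥ 9 ⇒ p ≥ 9/12 = 3/4.

3/4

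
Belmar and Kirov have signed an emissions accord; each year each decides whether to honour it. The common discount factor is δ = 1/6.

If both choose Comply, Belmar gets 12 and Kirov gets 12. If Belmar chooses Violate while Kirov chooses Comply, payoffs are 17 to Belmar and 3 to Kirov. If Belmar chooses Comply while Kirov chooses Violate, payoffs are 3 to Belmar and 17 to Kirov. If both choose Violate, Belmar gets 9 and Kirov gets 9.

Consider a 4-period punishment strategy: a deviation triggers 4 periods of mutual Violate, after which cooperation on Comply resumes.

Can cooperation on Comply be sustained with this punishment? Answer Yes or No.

IC: δ+…+δ^4 ≥ (17−12)/(12−9) = 5/3.
At δ = 1/6: partial sum = 0.1998 < 1.6667. Cooperation not sustainable.

No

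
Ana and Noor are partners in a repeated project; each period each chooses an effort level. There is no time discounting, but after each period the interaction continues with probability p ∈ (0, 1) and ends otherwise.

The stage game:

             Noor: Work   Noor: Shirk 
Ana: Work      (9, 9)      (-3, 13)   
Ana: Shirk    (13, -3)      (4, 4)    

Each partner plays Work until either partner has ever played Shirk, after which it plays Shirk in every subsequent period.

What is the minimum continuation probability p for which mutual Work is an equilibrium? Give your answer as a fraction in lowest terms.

4/9

Expected cooperation value is 9 + p·9 + p²·9 + … = 9/(1−p); deviation gives 13 + p·4/(1−p).
9 ≥ 13(1−p) + 4p ⇒ 9p ≥ 4 ⇒ p ≥ 4/9.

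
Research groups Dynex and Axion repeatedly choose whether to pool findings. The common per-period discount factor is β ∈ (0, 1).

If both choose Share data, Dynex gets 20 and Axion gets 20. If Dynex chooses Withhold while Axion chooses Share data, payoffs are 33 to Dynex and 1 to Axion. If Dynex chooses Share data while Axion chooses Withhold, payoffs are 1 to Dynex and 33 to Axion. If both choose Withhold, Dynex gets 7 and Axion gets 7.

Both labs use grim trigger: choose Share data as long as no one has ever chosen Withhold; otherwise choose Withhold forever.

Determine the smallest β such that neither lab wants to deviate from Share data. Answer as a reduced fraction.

Under grim trigger the critical discount factor is (T−C)/(T−P) with T = 33, C = 20, P = 7.
β* = (33−20)/(33−7) = 13/26 = 1/2.

1/2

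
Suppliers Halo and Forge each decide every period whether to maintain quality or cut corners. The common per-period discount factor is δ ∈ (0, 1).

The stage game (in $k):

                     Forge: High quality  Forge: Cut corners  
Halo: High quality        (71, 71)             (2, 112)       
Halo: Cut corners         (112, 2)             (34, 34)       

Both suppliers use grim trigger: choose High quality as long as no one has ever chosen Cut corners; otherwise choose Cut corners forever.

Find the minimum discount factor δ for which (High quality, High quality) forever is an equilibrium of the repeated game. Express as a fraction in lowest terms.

Under grim trigger the critical discount factor is (T−C)/(T−P) with T = 112, C = 71, P = 34.
δ* = (112−71)/(112−34) = 41/78.

41/78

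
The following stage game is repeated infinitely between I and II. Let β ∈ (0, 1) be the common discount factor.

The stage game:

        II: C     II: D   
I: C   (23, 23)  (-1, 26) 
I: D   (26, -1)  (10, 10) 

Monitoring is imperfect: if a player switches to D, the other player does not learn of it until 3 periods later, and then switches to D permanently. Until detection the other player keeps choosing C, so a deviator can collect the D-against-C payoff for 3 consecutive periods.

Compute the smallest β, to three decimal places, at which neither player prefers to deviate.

0.572

Deviating for the 3 undetected periods gains 26−23 = 3 per period over cooperation, then loses 23−10 = 13 per period forever once punishment starts.
Gain: 3(1 + β + … + β^2); loss: 13·β^3/(1−β).
No profitable deviation ⇔ 3(1−β^3) ≤ 13·β^3, i.e. β^3 ≥ 3/(3+13) = 3/16.
Hence β ≥ (3/16)^(1/3) ≈ 0.572.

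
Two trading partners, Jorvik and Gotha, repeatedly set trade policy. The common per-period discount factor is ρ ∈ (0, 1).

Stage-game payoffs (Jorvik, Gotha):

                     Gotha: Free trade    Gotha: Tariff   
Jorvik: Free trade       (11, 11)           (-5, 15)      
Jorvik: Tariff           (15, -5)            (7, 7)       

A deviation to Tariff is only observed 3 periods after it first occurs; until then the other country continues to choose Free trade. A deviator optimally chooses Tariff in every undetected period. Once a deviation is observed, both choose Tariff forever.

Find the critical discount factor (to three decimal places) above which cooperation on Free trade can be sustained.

0.794

Deviating for the 3 undetected periods gains 15−11 = 4 per period over cooperation, then loses 11−7 = 4 per period forever once punishment starts.
Gain: 4(1 + ρ + … + ρ^2); loss: 4·ρ^3/(1−ρ).
No profitable deviation ⇔ 4(1−ρ^3) ≤ 4·ρ^3, i.e. ρ^3 ≥ 4/(4+4) = 1/2.
Hence ρ ≥ (1/2)^(1/3) ≈ 0.794.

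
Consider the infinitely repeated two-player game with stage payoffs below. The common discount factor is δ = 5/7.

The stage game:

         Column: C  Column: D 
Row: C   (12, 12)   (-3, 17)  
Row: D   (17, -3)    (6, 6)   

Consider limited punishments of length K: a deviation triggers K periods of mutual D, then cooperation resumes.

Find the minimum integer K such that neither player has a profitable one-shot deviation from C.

No profitable deviation requires (12−6)(δ+…+δ^K) ≥ 17−12, i.e. δ+…+δ^K ≥ 5/6 ≈ 0.8333.
With δ = 5/7, the partial sums are K=1: 0.7143, K=2: 1.2245.
K = 2 is the first length at which the sum reaches 0.8333.

2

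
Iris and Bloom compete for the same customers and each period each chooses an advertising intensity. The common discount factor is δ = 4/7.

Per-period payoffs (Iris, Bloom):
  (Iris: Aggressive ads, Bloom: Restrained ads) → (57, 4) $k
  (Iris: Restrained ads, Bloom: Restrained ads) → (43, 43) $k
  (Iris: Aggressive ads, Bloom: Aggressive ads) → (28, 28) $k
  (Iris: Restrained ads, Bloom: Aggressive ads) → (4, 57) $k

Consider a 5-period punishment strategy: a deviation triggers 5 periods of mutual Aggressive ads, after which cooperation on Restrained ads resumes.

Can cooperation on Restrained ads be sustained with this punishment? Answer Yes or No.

A one-shot deviation gives 57 now, then 28 for 5 periods, then back to 43.
Gain from deviating: (57−43) today; loss: (43−28) in each of the next 5 periods.
No-deviation condition: (43−28)(δ+…+δ^5) ≥ 57−43, i.e. δ+…+δ^5 ≥ 14/15.
At δ = 4/7: δ+…+δ^5 = 1.2521 ≥ 0.9333.
So cooperation is sustainable.

Yes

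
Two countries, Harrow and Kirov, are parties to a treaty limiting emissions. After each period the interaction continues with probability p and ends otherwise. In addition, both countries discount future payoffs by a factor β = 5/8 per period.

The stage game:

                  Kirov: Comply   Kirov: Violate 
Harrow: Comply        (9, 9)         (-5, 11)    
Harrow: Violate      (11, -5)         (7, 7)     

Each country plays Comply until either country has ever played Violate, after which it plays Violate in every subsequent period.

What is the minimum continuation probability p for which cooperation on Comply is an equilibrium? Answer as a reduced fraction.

4/5

With continuation probability p and discount β, the effective per-period discount factor is βp.
Grim-trigger IC: βp ≥ (11−9)/(11−7) = 1/2.
So p ≥ (1/2)/(5/8) = 4/5.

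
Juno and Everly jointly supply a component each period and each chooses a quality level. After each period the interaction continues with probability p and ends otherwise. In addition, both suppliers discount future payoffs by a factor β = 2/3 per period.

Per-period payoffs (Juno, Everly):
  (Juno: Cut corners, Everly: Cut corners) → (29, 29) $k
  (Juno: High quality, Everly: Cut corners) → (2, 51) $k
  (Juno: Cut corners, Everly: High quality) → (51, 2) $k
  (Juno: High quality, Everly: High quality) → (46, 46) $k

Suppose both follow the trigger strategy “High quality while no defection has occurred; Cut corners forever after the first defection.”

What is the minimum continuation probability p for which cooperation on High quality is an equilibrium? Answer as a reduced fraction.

Expected continuation weight on next period's payoff is β·p = 2/3·p, which plays the role of the discount factor.
Cooperation requires 2/3·p ≥ (51−46)/(51−29) = 5/22, hence p ≥ 15/44.

15/44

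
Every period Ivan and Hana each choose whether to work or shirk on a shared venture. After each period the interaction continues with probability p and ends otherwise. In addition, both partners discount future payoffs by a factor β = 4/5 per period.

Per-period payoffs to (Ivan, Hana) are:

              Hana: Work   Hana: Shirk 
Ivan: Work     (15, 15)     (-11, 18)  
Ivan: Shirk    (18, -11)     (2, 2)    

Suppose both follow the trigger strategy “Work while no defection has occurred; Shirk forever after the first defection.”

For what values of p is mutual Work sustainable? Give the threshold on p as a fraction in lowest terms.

15/64

Expected continuation weight on next period's payoff is β·p = 4/5·p, which plays the role of the discount factor.
Cooperation requires 4/5·p ≥ (18−15)/(18−2) = 3/16, hence p ≥ 15/64.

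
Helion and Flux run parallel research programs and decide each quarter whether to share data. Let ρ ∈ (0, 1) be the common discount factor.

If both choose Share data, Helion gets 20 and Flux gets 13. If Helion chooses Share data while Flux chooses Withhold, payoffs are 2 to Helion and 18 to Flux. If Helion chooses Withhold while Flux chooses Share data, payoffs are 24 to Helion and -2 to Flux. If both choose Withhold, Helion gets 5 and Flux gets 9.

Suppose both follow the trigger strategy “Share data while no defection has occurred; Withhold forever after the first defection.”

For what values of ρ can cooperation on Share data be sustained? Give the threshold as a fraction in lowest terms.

5/9

Helion's threshold: (24−20)/(24−5) = 4/19.
Flux's threshold: (18−13)/(18−9) = 5/9.
4/19 < 5/9, so Flux binds and ρ* = 5/9.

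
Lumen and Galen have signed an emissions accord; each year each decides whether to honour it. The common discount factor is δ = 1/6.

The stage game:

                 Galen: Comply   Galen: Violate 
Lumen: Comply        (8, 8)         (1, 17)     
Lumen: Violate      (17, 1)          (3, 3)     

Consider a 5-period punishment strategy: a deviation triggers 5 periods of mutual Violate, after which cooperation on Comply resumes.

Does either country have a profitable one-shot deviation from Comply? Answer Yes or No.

Yes

A one-shot deviation gives 17 now, then 3 for 5 periods, then back to 8.
Gain from deviating: (17−8) today; loss: (8−3) in each of the next 5 periods.
No-deviation condition: (8−3)(δ+…+δ^5) ≥ 17−8, i.e. δ+…+δ^5 ≥ 9/5.
At δ = 1/6: δ+…+δ^5 = 0.2000 < 1.8000.
So cooperation is not sustainable.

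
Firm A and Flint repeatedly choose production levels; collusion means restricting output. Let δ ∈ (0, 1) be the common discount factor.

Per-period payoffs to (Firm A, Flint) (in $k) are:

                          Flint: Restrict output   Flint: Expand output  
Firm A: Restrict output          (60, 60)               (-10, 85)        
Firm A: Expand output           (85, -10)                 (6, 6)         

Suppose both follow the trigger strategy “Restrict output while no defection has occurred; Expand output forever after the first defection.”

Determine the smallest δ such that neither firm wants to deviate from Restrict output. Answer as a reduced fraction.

25/79

Under grim trigger the critical discount factor is (T−C)/(T−P) with T = 85, C = 60, P = 6.
δ* = (85−60)/(85−6) = 25/79.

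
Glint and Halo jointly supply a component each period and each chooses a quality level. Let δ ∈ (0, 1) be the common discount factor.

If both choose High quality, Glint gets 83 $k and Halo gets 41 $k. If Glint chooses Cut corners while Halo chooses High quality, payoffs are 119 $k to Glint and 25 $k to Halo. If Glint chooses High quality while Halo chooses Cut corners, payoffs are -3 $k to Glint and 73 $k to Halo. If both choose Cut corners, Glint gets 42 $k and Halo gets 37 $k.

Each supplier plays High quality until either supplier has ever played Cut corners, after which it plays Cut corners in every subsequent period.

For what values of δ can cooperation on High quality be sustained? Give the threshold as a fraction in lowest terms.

Glint's threshold: (119−83)/(119−42) = 36/77.
Halo's threshold: (73−41)/(73−37) = 8/9.
36/77 < 8/9, so Halo binds and δ* = 8/9.

8/9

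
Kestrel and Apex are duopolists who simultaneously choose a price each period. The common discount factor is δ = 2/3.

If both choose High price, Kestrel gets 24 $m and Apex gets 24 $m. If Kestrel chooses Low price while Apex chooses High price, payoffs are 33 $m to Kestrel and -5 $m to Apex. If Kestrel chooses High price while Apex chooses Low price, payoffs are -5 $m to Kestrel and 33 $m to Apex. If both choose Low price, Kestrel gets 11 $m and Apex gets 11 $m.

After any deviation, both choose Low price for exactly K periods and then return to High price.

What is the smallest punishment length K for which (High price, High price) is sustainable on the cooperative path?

No profitable deviation requires (24−11)(δ+…+δ^K) ≥ 33−24, i.e. δ+…+δ^K ≥ 9/13 ≈ 0.6923.
With δ = 2/3, the partial sums are K=1: 0.6667, K=2: 1.1111.
K = 2 is the first length at which the sum reaches 0.6923.

2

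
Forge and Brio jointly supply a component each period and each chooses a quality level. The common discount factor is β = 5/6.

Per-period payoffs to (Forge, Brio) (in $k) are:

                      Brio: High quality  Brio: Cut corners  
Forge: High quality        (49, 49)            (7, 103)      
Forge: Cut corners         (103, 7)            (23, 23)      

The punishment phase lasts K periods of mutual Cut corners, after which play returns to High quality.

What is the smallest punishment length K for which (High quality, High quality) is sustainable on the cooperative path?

3

No profitable deviation requires (49−23)(β+…+β^K) ≥ 103−49, i.e. β+…+β^K ≥ 27/13 ≈ 2.0769.
With β = 5/6, the partial sums are K=1: 0.8333, K=2: 1.5278, K=3: 2.1065.
K = 3 is the first length at which the sum reaches 2.0769.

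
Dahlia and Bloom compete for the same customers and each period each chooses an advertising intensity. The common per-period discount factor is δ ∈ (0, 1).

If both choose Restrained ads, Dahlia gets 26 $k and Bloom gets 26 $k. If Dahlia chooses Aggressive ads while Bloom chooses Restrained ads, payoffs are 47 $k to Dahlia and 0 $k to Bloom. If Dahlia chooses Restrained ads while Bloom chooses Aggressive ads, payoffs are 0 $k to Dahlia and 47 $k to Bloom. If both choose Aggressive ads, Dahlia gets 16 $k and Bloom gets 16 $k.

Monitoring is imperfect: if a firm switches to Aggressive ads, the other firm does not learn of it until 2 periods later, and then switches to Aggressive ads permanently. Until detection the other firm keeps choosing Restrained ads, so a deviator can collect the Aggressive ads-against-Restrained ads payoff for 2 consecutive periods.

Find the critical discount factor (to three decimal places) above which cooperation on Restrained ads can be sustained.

A deviator earns 47 for 2 periods, then 16 forever; cooperating earns 26 forever. Multiplying the IC by (1−δ):
26 ≥ 47(1−δ^2) + 16δ^2, so 31·δ^2 ≥ 21 and δ^2 ≥ 21/31.
δ ≥ (21/31)^(1/2) ≈ 0.823.

0.823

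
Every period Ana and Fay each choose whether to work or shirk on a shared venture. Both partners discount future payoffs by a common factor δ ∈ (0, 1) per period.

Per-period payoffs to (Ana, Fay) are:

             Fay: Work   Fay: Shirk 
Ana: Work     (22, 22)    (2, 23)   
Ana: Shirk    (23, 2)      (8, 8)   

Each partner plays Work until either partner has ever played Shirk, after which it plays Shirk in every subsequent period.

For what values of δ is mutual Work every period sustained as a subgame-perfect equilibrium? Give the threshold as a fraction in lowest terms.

22/(1−δ) ≥ 23 + 8δ/(1−δ)
22 ≥ 23 − 15δ
δ ≥ 1/15.

1/15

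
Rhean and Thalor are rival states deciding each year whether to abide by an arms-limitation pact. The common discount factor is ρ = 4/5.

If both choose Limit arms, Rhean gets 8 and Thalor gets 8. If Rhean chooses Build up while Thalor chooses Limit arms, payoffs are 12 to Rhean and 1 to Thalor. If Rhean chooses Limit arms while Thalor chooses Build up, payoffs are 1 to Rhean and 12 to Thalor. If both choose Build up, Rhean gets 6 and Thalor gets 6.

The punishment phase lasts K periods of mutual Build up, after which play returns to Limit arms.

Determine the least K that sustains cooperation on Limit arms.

4

No profitable deviation requires (8−6)(ρ+…+ρ^K) ≥ 12−8, i.e. ρ+…+ρ^K ≥ 2 ≈ 2.0000.
With ρ = 4/5, the partial sums are K=1: 0.8000, K=2: 1.4400, K=3: 1.9520, K=4: 2.3616.
K = 4 is the first length at which the sum reaches 2.0000.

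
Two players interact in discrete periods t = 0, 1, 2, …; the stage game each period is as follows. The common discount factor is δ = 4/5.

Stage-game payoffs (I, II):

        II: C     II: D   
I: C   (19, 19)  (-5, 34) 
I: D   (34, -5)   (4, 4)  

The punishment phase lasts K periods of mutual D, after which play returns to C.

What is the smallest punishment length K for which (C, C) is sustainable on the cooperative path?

2

IC: δ(1−δ^K)/(1−δ) ≥ (34−19)/(19−4) = 1.
With δ = 4/5: need 1 − δ^K ≥ 1·(1−4/5)/(4/5), i.e. δ^K ≤ 0.7500.
Since (4/5)^1 = 0.8000 and (4/5)^2 = 0.6400, the smallest such K is 2.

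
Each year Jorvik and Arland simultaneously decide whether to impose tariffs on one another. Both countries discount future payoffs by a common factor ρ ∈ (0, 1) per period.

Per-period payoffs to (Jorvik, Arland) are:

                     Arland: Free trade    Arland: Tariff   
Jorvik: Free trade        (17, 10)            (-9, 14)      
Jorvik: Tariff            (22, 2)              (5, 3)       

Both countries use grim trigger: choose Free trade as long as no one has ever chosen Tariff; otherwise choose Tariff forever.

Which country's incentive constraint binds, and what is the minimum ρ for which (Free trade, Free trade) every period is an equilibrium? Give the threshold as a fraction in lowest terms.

Jorvik's threshold: (22−17)/(22−5) = 5/17.
Arland's threshold: (14−10)/(14−3) = 4/11.
5/17 < 4/11, so Arland binds and ρ* = 4/11.

Arland; ρ ≥ 4/11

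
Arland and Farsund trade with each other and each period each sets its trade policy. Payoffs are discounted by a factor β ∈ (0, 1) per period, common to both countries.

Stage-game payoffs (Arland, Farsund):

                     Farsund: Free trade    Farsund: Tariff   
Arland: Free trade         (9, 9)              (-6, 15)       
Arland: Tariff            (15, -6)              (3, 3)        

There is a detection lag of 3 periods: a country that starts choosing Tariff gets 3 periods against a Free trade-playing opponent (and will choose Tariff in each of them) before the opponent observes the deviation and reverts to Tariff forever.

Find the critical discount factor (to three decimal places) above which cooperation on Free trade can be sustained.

Deviating for the 3 undetected periods gains 15−9 = 6 per period over cooperation, then loses 9−3 = 6 per period forever once punishment starts.
Gain: 6(1 + β + … + β^2); loss: 6·β^3/(1−β).
No profitable deviation ⇔ 6(1−β^3) ≤ 6·β^3, i.e. β^3 ≥ 6/(6+6) = 1/2.
Hence β ≥ (1/2)^(1/3) ≈ 0.794.

0.794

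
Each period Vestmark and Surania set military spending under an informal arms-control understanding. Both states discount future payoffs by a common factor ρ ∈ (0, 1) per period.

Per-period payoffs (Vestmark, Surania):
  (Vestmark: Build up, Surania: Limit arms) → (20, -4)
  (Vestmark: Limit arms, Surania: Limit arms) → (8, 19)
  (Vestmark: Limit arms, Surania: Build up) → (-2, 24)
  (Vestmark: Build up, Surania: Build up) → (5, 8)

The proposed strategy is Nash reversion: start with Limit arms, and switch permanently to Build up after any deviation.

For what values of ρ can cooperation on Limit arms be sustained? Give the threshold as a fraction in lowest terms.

Vestmark's threshold: (20−8)/(20−5) = 4/5.
Surania's threshold: (24−19)/(24−8) = 5/16.
4/5 > 5/16, so Vestmark binds and ρ* = 4/5.

4/5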